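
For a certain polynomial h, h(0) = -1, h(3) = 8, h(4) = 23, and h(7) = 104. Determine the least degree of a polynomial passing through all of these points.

2

Divided differences on the nodes 0, 3, 4, 7:
  order 0: -1  8  23  104
  order 1: 3  15  27
  order 2: 3  3
  order 3: 0
The order-2 divided differences are all 3 (nonzero) and every higher order vanishes, so the data lies on a polynomial of degree exactly 2.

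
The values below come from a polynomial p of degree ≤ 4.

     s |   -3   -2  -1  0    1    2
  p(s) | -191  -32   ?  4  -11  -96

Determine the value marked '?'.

The 5 known points determine the degree-4 polynomial uniquely.
Write p(s) = as^4 + bs^3 + cs^2 + ds + e. Substituting each data point gives a linear system:
  81a - 27b + 9c - 3d + e = -191
  16a - 8b + 4c - 2d + e = -32
  e = 4
  a + b + c + d + e = -11
  16a + 8b + 4c + 2d + e = -96
Solving the system yields a = -3, b = -3, c = -5, d = -4, e = 4.
So p(s) = -3s⁴ - 3s³ - 5s² - 4s + 4.
Then p(-1) = 3.

3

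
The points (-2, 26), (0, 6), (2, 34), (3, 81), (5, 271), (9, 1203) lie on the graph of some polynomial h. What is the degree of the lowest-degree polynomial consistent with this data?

3

Divided differences on the nodes -2, 0, 2, 3, 5, 9:
  order 0: 26  6  34  81  271  1203
  order 1: -10  14  47  95  233
  order 2: 6  11  16  23
  order 3: 1  1  1
  order 4: 0  0
  order 5: 0
The order-3 divided differences are all 1 (nonzero) and every higher order vanishes, so the data lies on a polynomial of degree exactly 3.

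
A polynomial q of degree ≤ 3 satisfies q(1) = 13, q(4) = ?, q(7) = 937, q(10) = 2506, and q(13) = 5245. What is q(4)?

On equispaced nodes a degree-3 polynomial has vanishing fourth forward difference, so
  q(1) - 4·q(4) + 6·q(7) - 4·q(10) + q(13) = 0.
Substituting the known values and solving for q(4):
  -4·q(4) = -856
  q(4) = 214.

214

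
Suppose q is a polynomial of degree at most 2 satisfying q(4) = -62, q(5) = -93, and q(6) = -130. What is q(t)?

Write q(t) = at^2 + bt + c. Substituting each data point gives a linear system:
  16a + 4b + c = -62
  25a + 5b + c = -93
  36a + 6b + c = -130
Solving the system yields a = -3, b = -4, c = 2.
So q(t) = -3t² - 4t + 2.
Check: q(6) = -130. ✓

q(t) = -3t^2 - 4t + 2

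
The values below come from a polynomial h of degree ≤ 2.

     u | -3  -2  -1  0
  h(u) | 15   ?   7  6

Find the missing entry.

10

On equispaced nodes a degree-2 polynomial has vanishing third forward difference, so
  - h(-3) + 3·h(-2) - 3·h(-1) + h(0) = 0.
Substituting the known values and solving for h(-2):
  3·h(-2) = 30
  h(-2) = 10.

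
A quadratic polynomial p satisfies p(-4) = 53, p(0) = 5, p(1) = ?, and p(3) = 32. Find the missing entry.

8

The 3 known points determine the degree-2 polynomial uniquely.
Write p(u) = au^2 + bu + c. Substituting each data point gives a linear system:
  16a - 4b + c = 53
  c = 5
  9a + 3b + c = 32
Solving the system yields a = 3, b = 0, c = 5.
So p(u) = 3u^2 + 5.
Then p(1) = 8.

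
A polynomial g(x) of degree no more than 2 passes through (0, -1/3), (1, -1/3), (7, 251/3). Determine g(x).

g(x) = 2x^2 - 2x - 1/3

Using the Lagrange interpolation formula with nodes 0, 1, 7:
  L_0(x) = (x - 1)(x - 7) / 7
  L_1(x) = x(x - 7) / -6
  L_2(x) = x(x - 1) / 42
Then g(x) = -1/3·L_0(x) - 1/3·L_1(x) + 251/3·L_2(x).
Expanding and collecting terms gives g(x) = 2x² - 2x - 1/3.
Check: g(7) = 251/3. ✓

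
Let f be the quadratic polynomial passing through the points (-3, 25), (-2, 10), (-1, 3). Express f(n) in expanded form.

f(n) = 4n^2 + 5n + 4

Using the Lagrange interpolation formula with nodes -3, -2, -1:
  L_0(n) = (n + 2)(n + 1) / 2
  L_1(n) = (n + 3)(n + 1) / -1
  L_2(n) = (n + 3)(n + 2) / 2
Then f(n) = 25·L_0(n) + 10·L_1(n) + 3·L_2(n).
Expanding and collecting terms gives f(n) = 4n^2 + 5n + 4.
Check: f(-1) = 3. ✓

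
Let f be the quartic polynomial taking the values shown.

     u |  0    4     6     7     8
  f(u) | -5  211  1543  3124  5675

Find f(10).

15055

Write f(u) = au^4 + bu^3 + cu^2 + du + e. Substituting each data point gives a linear system:
  e = -5
  256a + 64b + 16c + 4d + e = 211
  1296a + 216b + 36c + 6d + e = 1543
  2401a + 343b + 49c + 7d + e = 3124
  4096a + 512b + 64c + 8d + e = 5675
Solving the system yields a = 2, b = -5, c = 0, d = 6, e = -5.
So f(u) = 2u⁴ - 5u³ + 6u - 5.
Then f(10) = 15055.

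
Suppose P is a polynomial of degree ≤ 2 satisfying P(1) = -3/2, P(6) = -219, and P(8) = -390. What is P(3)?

Using the Lagrange interpolation formula with nodes 1, 6, 8:
  L_0(x) = (x - 6)(x - 8) / 35
  L_1(x) = (x - 1)(x - 8) / -10
  L_2(x) = (x - 1)(x - 6) / 14
Then P(x) = -3/2·L_0(x) - 219·L_1(x) - 390·L_2(x).
Expanding and collecting terms gives P(x) = -6x² - (3/2)x + 6.
Evaluating at x = 3: P(3) = -105/2.

-105/2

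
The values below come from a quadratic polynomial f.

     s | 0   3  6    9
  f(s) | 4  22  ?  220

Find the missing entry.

94

On equispaced nodes a degree-2 polynomial has vanishing third forward difference, so
  - f(0) + 3·f(3) - 3·f(6) + f(9) = 0.
Substituting the known values and solving for f(6):
  -3·f(6) = -282
  f(6) = 94.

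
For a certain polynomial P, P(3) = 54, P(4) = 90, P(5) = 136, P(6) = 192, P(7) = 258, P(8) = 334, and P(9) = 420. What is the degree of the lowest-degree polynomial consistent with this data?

2

Forward differences of the values at x = 3, 4, 5, 6, 7, 8, 9:
  P  : 54  90  136  192  258  334  420
  Δ  : 36  46  56  66  76  86
  Δ^2: 10  10  10  10  10
  Δ^3: 0  0  0  0
  Δ^4: 0  0  0
  Δ^5: 0  0
  Δ^6: 0
The second differences are constant (10) and nonzero, while all higher differences vanish, so the minimal degree is 2.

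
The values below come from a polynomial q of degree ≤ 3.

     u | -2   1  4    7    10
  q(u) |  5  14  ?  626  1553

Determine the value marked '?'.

167

On equispaced nodes a degree-3 polynomial has vanishing fourth forward difference, so
  q(-2) - 4·q(1) + 6·q(4) - 4·q(7) + q(10) = 0.
Substituting the known values and solving for q(4):
  6·q(4) = 1002
  q(4) = 167.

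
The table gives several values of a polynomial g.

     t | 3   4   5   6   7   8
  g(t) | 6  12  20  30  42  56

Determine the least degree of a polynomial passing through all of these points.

2

Forward differences of the values at t = 3, 4, 5, 6, 7, 8:
  g  : 6  12  20  30  42  56
  Δ  : 6  8  10  12  14
  Δ^2: 2  2  2  2
  Δ^3: 0  0  0
  Δ^4: 0  0
  Δ^5: 0
The second differences are constant (2) and nonzero, while all higher differences vanish, so the minimal degree is 2.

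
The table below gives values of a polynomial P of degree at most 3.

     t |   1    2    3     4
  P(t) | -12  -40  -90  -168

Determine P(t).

P(t) = -t^3 - 5t^2 - 6t

Write P(t) = at^3 + bt^2 + ct + d. Substituting each data point gives a linear system:
  a + b + c + d = -12
  8a + 4b + 2c + d = -40
  27a + 9b + 3c + d = -90
  64a + 16b + 4c + d = -168
Solving the system yields a = -1, b = -5, c = -6, d = 0.
So P(t) = -t^3 - 5t^2 - 6t.
Check: P(1) = -12. ✓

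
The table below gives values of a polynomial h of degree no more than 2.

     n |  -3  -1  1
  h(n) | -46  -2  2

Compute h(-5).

-130

Forward differences of the values at n = -3, -1, 1:
  h  : -46  -2  2
  Δ  : 44  4
  Δ^2: -40
The second differences are constant, confirming degree 2.
Interpolating (Newton forward form) and evaluating at n = -5 gives h(-5) = -130.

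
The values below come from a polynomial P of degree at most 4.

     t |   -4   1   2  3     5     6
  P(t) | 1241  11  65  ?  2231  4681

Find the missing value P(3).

The 5 known points determine the degree-4 polynomial uniquely.
Write P(t) = at^4 + bt^3 + ct^2 + dt + e. Substituting each data point gives a linear system:
  256a - 64b + 16c - 4d + e = 1241
  a + b + c + d + e = 11
  16a + 8b + 4c + 2d + e = 65
  625a + 125b + 25c + 5d + e = 2231
  1296a + 216b + 36c + 6d + e = 4681
Solving the system yields a = 4, b = -3, c = 3, d = 6, e = 1.
So P(t) = 4t^4 - 3t^3 + 3t^2 + 6t + 1.
Then P(3) = 289.

289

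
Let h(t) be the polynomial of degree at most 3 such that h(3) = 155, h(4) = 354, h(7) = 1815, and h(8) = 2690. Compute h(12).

8930

Using the Lagrange interpolation formula with nodes 3, 4, 7, 8:
  L_0(t) = (t - 4)(t - 7)(t - 8) / -20
  L_1(t) = (t - 3)(t - 7)(t - 8) / 12
  L_2(t) = (t - 3)(t - 4)(t - 8) / -12
  L_3(t) = (t - 3)(t - 4)(t - 7) / 20
Then h(t) = 155·L_0(t) + 354·L_1(t) + 1815·L_2(t) + 2690·L_3(t).
Expanding and collecting terms gives h(t) = 5t^3 + 2t^2 + 2.
Evaluating at t = 12: h(12) = 8930.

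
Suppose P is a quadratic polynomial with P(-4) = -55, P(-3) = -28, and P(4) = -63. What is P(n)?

Write P(n) = an^2 + bn + c. Substituting each data point gives a linear system:
  16a - 4b + c = -55
  9a - 3b + c = -28
  16a + 4b + c = -63
Solving the system yields a = -4, b = -1, c = 5.
So P(n) = -4n^2 - n + 5.
Check: P(4) = -63. ✓

P(n) = -4n^2 - n + 5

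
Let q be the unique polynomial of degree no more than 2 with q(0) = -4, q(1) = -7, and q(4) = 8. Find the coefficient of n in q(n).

-5

Write q(n) = an^2 + bn + c. Substituting each data point gives a linear system:
  c = -4
  a + b + c = -7
  16a + 4b + c = 8
Solving the system yields a = 2, b = -5, c = -4.
So q(n) = 2n^2 - 5n - 4.
The coefficient of n is -5.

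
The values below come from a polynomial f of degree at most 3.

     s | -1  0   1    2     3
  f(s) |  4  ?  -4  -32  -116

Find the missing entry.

-2

On equispaced nodes a degree-3 polynomial has vanishing fourth forward difference, so
  f(-1) - 4·f(0) + 6·f(1) - 4·f(2) + f(3) = 0.
Substituting the known values and solving for f(0):
  -4·f(0) = 8
  f(0) = -2.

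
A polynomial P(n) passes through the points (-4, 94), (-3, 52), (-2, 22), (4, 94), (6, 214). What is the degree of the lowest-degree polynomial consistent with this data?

2

Divided differences on the nodes -4, -3, -2, 4, 6:
  order 0: 94  52  22  94  214
  order 1: -42  -30  12  60
  order 2: 6  6  6
  order 3: 0  0
  order 4: 0
The order-2 divided differences are all 6 (nonzero) and every higher order vanishes, so the data lies on a polynomial of degree exactly 2.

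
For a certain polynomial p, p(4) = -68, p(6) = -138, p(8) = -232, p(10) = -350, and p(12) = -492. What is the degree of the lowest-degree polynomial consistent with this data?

Forward differences of the values at n = 4, 6, 8, 10, 12:
  p  : -68  -138  -232  -350  -492
  Δ  : -70  -94  -118  -142
  Δ^2: -24  -24  -24
  Δ^3: 0  0
  Δ^4: 0
The second differences are constant (-24) and nonzero, while all higher differences vanish, so the minimal degree is 2.

2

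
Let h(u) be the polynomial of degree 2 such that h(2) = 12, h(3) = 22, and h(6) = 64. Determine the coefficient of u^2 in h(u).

Write h(u) = au^2 + bu + c. Substituting each data point gives a linear system:
  4a + 2b + c = 12
  9a + 3b + c = 22
  36a + 6b + c = 64
Solving the system yields a = 1, b = 5, c = -2.
So h(u) = u² + 5u - 2.
The leading coefficient is 1.

1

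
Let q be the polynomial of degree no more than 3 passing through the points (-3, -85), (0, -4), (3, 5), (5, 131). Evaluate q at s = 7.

465

Using the Lagrange interpolation formula with nodes -3, 0, 3, 5:
  L_0(s) = s(s - 3)(s - 5) / -144
  L_1(s) = (s + 3)(s - 3)(s - 5) / 45
  L_2(s) = (s + 3)s(s - 5) / -36
  L_3(s) = (s + 3)s(s - 3) / 80
Then q(s) = -85·L_0(s) - 4·L_1(s) + 5·L_2(s) + 131·L_3(s).
Expanding and collecting terms gives q(s) = 2s^3 - 4s^2 - 3s - 4.
Evaluating at s = 7: q(7) = 465.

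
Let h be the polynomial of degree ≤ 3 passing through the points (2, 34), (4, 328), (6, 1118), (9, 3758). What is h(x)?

Write h(x) = ax^3 + bx^2 + cx + d. Substituting each data point gives a linear system:
  8a + 4b + 2c + d = 34
  64a + 16b + 4c + d = 328
  216a + 36b + 6c + d = 1118
  729a + 81b + 9c + d = 3758
Solving the system yields a = 5, b = 2, c = -5, d = -4.
So h(x) = 5x³ + 2x² - 5x - 4.
Check: h(2) = 34. ✓

h(x) = 5x^3 + 2x^2 - 5x - 4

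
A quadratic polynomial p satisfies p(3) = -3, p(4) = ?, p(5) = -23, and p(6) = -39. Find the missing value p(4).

The 3 known points determine the degree-2 polynomial uniquely.
Write p(t) = at^2 + bt + c. Substituting each data point gives a linear system:
  9a + 3b + c = -3
  25a + 5b + c = -23
  36a + 6b + c = -39
Solving the system yields a = -2, b = 6, c = -3.
So p(t) = -2t² + 6t - 3.
Then p(4) = -11.

-11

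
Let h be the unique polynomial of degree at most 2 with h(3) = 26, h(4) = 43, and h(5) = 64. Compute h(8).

151

Using the Lagrange interpolation formula with nodes 3, 4, 5:
  L_0(x) = (x - 4)(x - 5) / 2
  L_1(x) = (x - 3)(x - 5) / -1
  L_2(x) = (x - 3)(x - 4) / 2
Then h(x) = 26·L_0(x) + 43·L_1(x) + 64·L_2(x).
Expanding and collecting terms gives h(x) = 2x^2 + 3x - 1.
Evaluating at x = 8: h(8) = 151.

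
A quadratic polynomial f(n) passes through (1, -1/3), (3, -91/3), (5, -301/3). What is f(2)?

Write f(n) = an^2 + bn + c. Substituting each data point gives a linear system:
  a + b + c = -1/3
  9a + 3b + c = -91/3
  25a + 5b + c = -301/3
Solving the system yields a = -5, b = 5, c = -1/3.
So f(n) = -5n^2 + 5n - 1/3.
Then f(2) = -31/3.

-31/3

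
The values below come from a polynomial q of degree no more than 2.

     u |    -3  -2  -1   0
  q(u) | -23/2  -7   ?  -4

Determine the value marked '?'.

-9/2

The 3 known points determine the degree-2 polynomial uniquely.
Write q(u) = au^2 + bu + c. Substituting each data point gives a linear system:
  9a - 3b + c = -23/2
  4a - 2b + c = -7
  c = -4
Solving the system yields a = -1, b = -1/2, c = -4.
So q(u) = -u^2 - (1/2)u - 4.
Then q(-1) = -9/2.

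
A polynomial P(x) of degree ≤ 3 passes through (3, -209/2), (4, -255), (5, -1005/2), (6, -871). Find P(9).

-5885/2

Write P(x) = ax^3 + bx^2 + cx + d. Substituting each data point gives a linear system:
  27a + 9b + 3c + d = -209/2
  64a + 16b + 4c + d = -255
  125a + 25b + 5c + d = -1005/2
  216a + 36b + 6c + d = -871
Solving the system yields a = -4, b = -1/2, c = 1, d = 5.
So P(x) = -4x^3 - (1/2)x^2 + x + 5.
Then P(9) = -5885/2.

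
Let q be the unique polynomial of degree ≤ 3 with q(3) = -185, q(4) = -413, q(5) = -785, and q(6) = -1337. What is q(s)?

q(s) = -6s^3 - 6s - 5

Using the Lagrange interpolation formula with nodes 3, 4, 5, 6:
  L_0(s) = (s - 4)(s - 5)(s - 6) / -6
  L_1(s) = (s - 3)(s - 5)(s - 6) / 2
  L_2(s) = (s - 3)(s - 4)(s - 6) / -2
  L_3(s) = (s - 3)(s - 4)(s - 5) / 6
Then q(s) = -185·L_0(s) - 413·L_1(s) - 785·L_2(s) - 1337·L_3(s).
Expanding and collecting terms gives q(s) = -6s^3 - 6s - 5.
Check: q(4) = -413. ✓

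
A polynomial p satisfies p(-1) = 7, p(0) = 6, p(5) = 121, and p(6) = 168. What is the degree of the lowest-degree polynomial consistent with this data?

Divided differences on the nodes -1, 0, 5, 6:
  order 0: 7  6  121  168
  order 1: -1  23  47
  order 2: 4  4
  order 3: 0
The order-2 divided differences are all 4 (nonzero) and every higher order vanishes, so the data lies on a polynomial of degree exactly 2.

2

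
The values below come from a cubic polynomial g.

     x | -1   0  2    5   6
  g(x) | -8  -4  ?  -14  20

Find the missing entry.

-20

The 4 known points determine the degree-3 polynomial uniquely.
Write g(x) = ax^3 + bx^2 + cx + d. Substituting each data point gives a linear system:
  -a + b - c + d = -8
  d = -4
  125a + 25b + 5c + d = -14
  216a + 36b + 6c + d = 20
Solving the system yields a = 1, b = -5, c = -2, d = -4.
So g(x) = x^3 - 5x^2 - 2x - 4.
Then g(2) = -20.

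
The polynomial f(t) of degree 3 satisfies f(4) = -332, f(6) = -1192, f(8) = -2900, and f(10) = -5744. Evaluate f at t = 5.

-674

Forward differences of the values at t = 4, 6, 8, 10:
  f  : -332  -1192  -2900  -5744
  Δ  : -860  -1708  -2844
  Δ^2: -848  -1136
  Δ^3: -288
The third differences are constant, confirming degree 3.
Interpolating (Newton forward form) and evaluating at t = 5 gives f(5) = -674.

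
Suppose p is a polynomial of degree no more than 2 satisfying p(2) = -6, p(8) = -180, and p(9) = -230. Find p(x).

p(x) = -3x^2 + x + 4

Using the Lagrange interpolation formula with nodes 2, 8, 9:
  L_0(x) = (x - 8)(x - 9) / 42
  L_1(x) = (x - 2)(x - 9) / -6
  L_2(x) = (x - 2)(x - 8) / 7
Then p(x) = -6·L_0(x) - 180·L_1(x) - 230·L_2(x).
Expanding and collecting terms gives p(x) = -3x² + x + 4.
Check: p(8) = -180. ✓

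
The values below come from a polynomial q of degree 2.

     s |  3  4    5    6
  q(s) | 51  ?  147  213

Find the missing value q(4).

93

On equispaced nodes a degree-2 polynomial has vanishing third forward difference, so
  - q(3) + 3·q(4) - 3·q(5) + q(6) = 0.
Substituting the known values and solving for q(4):
  3·q(4) = 279
  q(4) = 93.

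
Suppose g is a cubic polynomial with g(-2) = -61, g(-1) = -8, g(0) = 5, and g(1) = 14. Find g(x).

Using the Lagrange interpolation formula with nodes -2, -1, 0, 1:
  L_0(x) = (x + 1)x(x - 1) / -6
  L_1(x) = (x + 2)x(x - 1) / 2
  L_2(x) = (x + 2)(x + 1)(x - 1) / -2
  L_3(x) = (x + 2)(x + 1)x / 6
Then g(x) = -61·L_0(x) - 8·L_1(x) + 5·L_2(x) + 14·L_3(x).
Expanding and collecting terms gives g(x) = 6x^3 - 2x^2 + 5x + 5.
Check: g(1) = 14. ✓

g(x) = 6x^3 - 2x^2 + 5x + 5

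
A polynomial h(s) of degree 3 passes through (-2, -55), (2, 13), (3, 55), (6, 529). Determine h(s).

Using the Lagrange interpolation formula with nodes -2, 2, 3, 6:
  L_0(s) = (s - 2)(s - 3)(s - 6) / -160
  L_1(s) = (s + 2)(s - 3)(s - 6) / 16
  L_2(s) = (s + 2)(s - 2)(s - 6) / -15
  L_3(s) = (s + 2)(s - 2)(s - 3) / 96
Then h(s) = -55·L_0(s) + 13·L_1(s) + 55·L_2(s) + 529·L_3(s).
Expanding and collecting terms gives h(s) = 3s³ - 4s² + 5s - 5.
Check: h(2) = 13. ✓

h(s) = 3s^3 - 4s^2 + 5s - 5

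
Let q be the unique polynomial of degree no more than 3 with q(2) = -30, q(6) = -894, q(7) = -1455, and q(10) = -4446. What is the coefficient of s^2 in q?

6

Write q(s) = as^3 + bs^2 + cs + d. Substituting each data point gives a linear system:
  8a + 4b + 2c + d = -30
  216a + 36b + 6c + d = -894
  343a + 49b + 7c + d = -1455
  1000a + 100b + 10c + d = -4446
Solving the system yields a = -5, b = 6, c = -4, d = -6.
So q(s) = -5s³ + 6s² - 4s - 6.
The coefficient of s^2 is 6.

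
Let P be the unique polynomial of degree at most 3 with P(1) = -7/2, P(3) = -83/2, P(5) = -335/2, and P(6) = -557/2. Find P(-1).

Write P(t) = at^3 + bt^2 + ct + d. Substituting each data point gives a linear system:
  a + b + c + d = -7/2
  27a + 9b + 3c + d = -83/2
  125a + 25b + 5c + d = -335/2
  216a + 36b + 6c + d = -557/2
Solving the system yields a = -1, b = -2, c = 2, d = -5/2.
So P(t) = -t³ - 2t² + 2t - 5/2.
Then P(-1) = -11/2.

-11/2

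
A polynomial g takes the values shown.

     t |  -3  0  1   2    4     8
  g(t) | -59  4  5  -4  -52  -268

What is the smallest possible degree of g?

2

Divided differences on the nodes -3, 0, 1, 2, 4, 8:
  order 0: -59  4  5  -4  -52  -268
  order 1: 21  1  -9  -24  -54
  order 2: -5  -5  -5  -5
  order 3: 0  0  0
  order 4: 0  0
  order 5: 0
The order-2 divided differences are all -5 (nonzero) and every higher order vanishes, so the data lies on a polynomial of degree exactly 2.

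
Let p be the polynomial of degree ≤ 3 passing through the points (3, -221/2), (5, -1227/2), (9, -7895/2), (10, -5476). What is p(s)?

Using the Lagrange interpolation formula with nodes 3, 5, 9, 10:
  L_0(s) = (s - 5)(s - 9)(s - 10) / -84
  L_1(s) = (s - 3)(s - 9)(s - 10) / 40
  L_2(s) = (s - 3)(s - 5)(s - 10) / -24
  L_3(s) = (s - 3)(s - 5)(s - 9) / 35
Then p(s) = -221/2·L_0(s) - 1227/2·L_1(s) - 7895/2·L_2(s) - 5476·L_3(s).
Expanding and collecting terms gives p(s) = -6s^3 + 5s^2 + (5/2)s - 1.
Check: p(10) = -5476. ✓

p(s) = -6s^3 + 5s^2 + (5/2)s - 1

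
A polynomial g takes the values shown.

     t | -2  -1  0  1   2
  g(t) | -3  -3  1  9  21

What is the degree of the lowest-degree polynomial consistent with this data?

Forward differences of the values at t = -2, -1, 0, 1, 2:
  g  : -3  -3  1  9  21
  Δ  : 0  4  8  12
  Δ^2: 4  4  4
  Δ^3: 0  0
  Δ^4: 0
The second differences are constant (4) and nonzero, while all higher differences vanish, so the minimal degree is 2.

2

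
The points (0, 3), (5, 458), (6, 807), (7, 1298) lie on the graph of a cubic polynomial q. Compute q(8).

Using the Lagrange interpolation formula with nodes 0, 5, 6, 7:
  L_0(s) = (s - 5)(s - 6)(s - 7) / -210
  L_1(s) = s(s - 6)(s - 7) / 10
  L_2(s) = s(s - 5)(s - 7) / -6
  L_3(s) = s(s - 5)(s - 6) / 14
Then q(s) = 3·L_0(s) + 458·L_1(s) + 807·L_2(s) + 1298·L_3(s).
Expanding and collecting terms gives q(s) = 4s^3 - s^2 - 4s + 3.
Evaluating at s = 8: q(8) = 1955.

1955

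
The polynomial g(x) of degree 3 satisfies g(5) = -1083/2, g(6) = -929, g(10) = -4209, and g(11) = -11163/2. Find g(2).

Write g(x) = ax^3 + bx^2 + cx + d. Substituting each data point gives a linear system:
  125a + 25b + 5c + d = -1083/2
  216a + 36b + 6c + d = -929
  1000a + 100b + 10c + d = -4209
  1331a + 121b + 11c + d = -11163/2
Solving the system yields a = -4, b = -5/2, c = 4, d = 1.
So g(x) = -4x^3 - (5/2)x^2 + 4x + 1.
Then g(2) = -33.

-33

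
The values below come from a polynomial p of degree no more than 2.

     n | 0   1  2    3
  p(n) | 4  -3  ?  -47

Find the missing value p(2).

On equispaced nodes a degree-2 polynomial has vanishing third forward difference, so
  - p(0) + 3·p(1) - 3·p(2) + p(3) = 0.
Substituting the known values and solving for p(2):
  -3·p(2) = 60
  p(2) = -20.

-20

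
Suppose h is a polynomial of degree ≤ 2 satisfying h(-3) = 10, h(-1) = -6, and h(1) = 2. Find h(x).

Using the Lagrange interpolation formula with nodes -3, -1, 1:
  L_0(x) = (x + 1)(x - 1) / 8
  L_1(x) = (x + 3)(x - 1) / -4
  L_2(x) = (x + 3)(x + 1) / 8
Then h(x) = 10·L_0(x) - 6·L_1(x) + 2·L_2(x).
Expanding and collecting terms gives h(x) = 3x^2 + 4x - 5.
Check: h(1) = 2. ✓

h(x) = 3x^2 + 4x - 5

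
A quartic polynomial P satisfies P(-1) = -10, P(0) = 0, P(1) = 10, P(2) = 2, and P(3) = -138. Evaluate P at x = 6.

Write P(x) = ax^4 + bx^3 + cx^2 + dx + e. Substituting each data point gives a linear system:
  a - b + c - d + e = -10
  e = 0
  a + b + c + d + e = 10
  16a + 8b + 4c + 2d + e = 2
  81a + 27b + 9c + 3d + e = -138
Solving the system yields a = -4, b = 5, c = 4, d = 5, e = 0.
So P(x) = -4x⁴ + 5x³ + 4x² + 5x.
Then P(6) = -3930.

-3930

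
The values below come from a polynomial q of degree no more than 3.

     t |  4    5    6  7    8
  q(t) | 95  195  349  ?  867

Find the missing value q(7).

569

The 4 known points determine the degree-3 polynomial uniquely.
Write q(t) = at^3 + bt^2 + ct + d. Substituting each data point gives a linear system:
  64a + 16b + 4c + d = 95
  125a + 25b + 5c + d = 195
  216a + 36b + 6c + d = 349
  512a + 64b + 8c + d = 867
Solving the system yields a = 2, b = -3, c = 5, d = -5.
So q(t) = 2t^3 - 3t^2 + 5t - 5.
Then q(7) = 569.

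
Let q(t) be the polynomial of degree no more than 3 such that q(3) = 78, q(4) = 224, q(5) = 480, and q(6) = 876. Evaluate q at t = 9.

3204

Forward differences of the values at t = 3, 4, 5, 6:
  q  : 78  224  480  876
  Δ  : 146  256  396
  Δ^2: 110  140
  Δ^3: 30
The third differences are constant, confirming degree 3.
Interpolating (Newton forward form) and evaluating at t = 9 gives q(9) = 3204.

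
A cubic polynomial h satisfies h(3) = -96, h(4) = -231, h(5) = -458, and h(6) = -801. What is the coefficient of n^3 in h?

Write h(n) = an^3 + bn^2 + cn + d. Substituting each data point gives a linear system:
  27a + 9b + 3c + d = -96
  64a + 16b + 4c + d = -231
  125a + 25b + 5c + d = -458
  216a + 36b + 6c + d = -801
Solving the system yields a = -4, b = 2, c = -1, d = -3.
So h(n) = -4n³ + 2n² - n - 3.
The leading coefficient is -4.

-4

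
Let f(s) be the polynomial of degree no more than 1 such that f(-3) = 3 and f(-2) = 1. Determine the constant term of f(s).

-3

Write f(s) = as + b. Substituting each data point gives a linear system:
  -3a + b = 3
  -2a + b = 1
Solving the system yields a = -2, b = -3.
So f(s) = -2s - 3.
The constant term is -3.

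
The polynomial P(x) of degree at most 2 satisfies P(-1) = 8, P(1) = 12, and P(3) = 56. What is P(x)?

Write P(x) = ax^2 + bx + c. Substituting each data point gives a linear system:
  a - b + c = 8
  a + b + c = 12
  9a + 3b + c = 56
Solving the system yields a = 5, b = 2, c = 5.
So P(x) = 5x^2 + 2x + 5.
Check: P(-1) = 8. ✓

P(x) = 5x^2 + 2x + 5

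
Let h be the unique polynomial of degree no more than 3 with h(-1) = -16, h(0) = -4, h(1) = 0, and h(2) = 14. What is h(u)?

Write h(u) = au^3 + bu^2 + cu + d. Substituting each data point gives a linear system:
  -a + b - c + d = -16
  d = -4
  a + b + c + d = 0
  8a + 4b + 2c + d = 14
Solving the system yields a = 3, b = -4, c = 5, d = -4.
So h(u) = 3u^3 - 4u^2 + 5u - 4.
Check: h(0) = -4. ✓

h(u) = 3u^3 - 4u^2 + 5u - 4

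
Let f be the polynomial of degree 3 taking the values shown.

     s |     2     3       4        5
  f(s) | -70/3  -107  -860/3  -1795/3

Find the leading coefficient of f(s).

Write f(s) = as^3 + bs^2 + cs + d. Substituting each data point gives a linear system:
  8a + 4b + 2c + d = -70/3
  27a + 9b + 3c + d = -107
  64a + 16b + 4c + d = -860/3
  125a + 25b + 5c + d = -1795/3
Solving the system yields a = -6, b = 6, c = 1/3, d = 0.
So f(s) = -6s³ + 6s² + (1/3)s.
The leading coefficient is -6.

-6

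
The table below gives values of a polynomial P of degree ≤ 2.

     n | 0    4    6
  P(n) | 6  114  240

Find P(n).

P(n) = 6n^2 + 3n + 6

Using the Lagrange interpolation formula with nodes 0, 4, 6:
  L_0(n) = (n - 4)(n - 6) / 24
  L_1(n) = n(n - 6) / -8
  L_2(n) = n(n - 4) / 12
Then P(n) = 6·L_0(n) + 114·L_1(n) + 240·L_2(n).
Expanding and collecting terms gives P(n) = 6n^2 + 3n + 6.
Check: P(4) = 114. ✓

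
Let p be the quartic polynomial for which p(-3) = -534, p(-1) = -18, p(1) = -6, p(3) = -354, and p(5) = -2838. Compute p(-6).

-7293

Using the Lagrange interpolation formula with nodes -3, -1, 1, 3, 5:
  L_0(s) = (s + 1)(s - 1)(s - 3)(s - 5) / 384
  L_1(s) = (s + 3)(s - 1)(s - 3)(s - 5) / -96
  L_2(s) = (s + 3)(s + 1)(s - 3)(s - 5) / 64
  L_3(s) = (s + 3)(s + 1)(s - 1)(s - 5) / -96
  L_4(s) = (s + 3)(s + 1)(s - 1)(s - 3) / 384
Then p(s) = -534·L_0(s) - 18·L_1(s) - 6·L_2(s) - 354·L_3(s) - 2838·L_4(s).
Expanding and collecting terms gives p(s) = -5s^4 + 3s^3 - 4s^2 + 3s - 3.
Evaluating at s = -6: p(-6) = -7293.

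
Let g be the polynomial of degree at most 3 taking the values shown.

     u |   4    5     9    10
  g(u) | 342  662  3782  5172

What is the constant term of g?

2

Write g(u) = au^3 + bu^2 + cu + d. Substituting each data point gives a linear system:
  64a + 16b + 4c + d = 342
  125a + 25b + 5c + d = 662
  729a + 81b + 9c + d = 3782
  1000a + 100b + 10c + d = 5172
Solving the system yields a = 5, b = 2, c = -3, d = 2.
So g(u) = 5u³ + 2u² - 3u + 2.
The constant term is 2.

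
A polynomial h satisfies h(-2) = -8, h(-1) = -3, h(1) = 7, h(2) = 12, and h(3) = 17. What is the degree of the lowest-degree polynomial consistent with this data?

1

Divided differences on the nodes -2, -1, 1, 2, 3:
  order 0: -8  -3  7  12  17
  order 1: 5  5  5  5
  order 2: 0  0  0
  order 3: 0  0
  order 4: 0
The order-1 divided differences are all 5 (nonzero) and every higher order vanishes, so the data lies on a polynomial of degree exactly 1.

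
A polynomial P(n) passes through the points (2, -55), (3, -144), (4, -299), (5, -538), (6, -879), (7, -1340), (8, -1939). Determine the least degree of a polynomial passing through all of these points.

Forward differences of the values at n = 2, 3, 4, 5, 6, 7, 8:
  P  : -55  -144  -299  -538  -879  -1340  -1939
  Δ  : -89  -155  -239  -341  -461  -599
  Δ^2: -66  -84  -102  -120  -138
  Δ^3: -18  -18  -18  -18
  Δ^4: 0  0  0
  Δ^5: 0  0
  Δ^6: 0
The third differences are constant (-18) and nonzero, while all higher differences vanish, so the minimal degree is 3.

3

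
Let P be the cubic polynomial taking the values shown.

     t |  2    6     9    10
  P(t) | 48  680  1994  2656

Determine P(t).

Write P(t) = at^3 + bt^2 + ct + d. Substituting each data point gives a linear system:
  8a + 4b + 2c + d = 48
  216a + 36b + 6c + d = 680
  729a + 81b + 9c + d = 1994
  1000a + 100b + 10c + d = 2656
Solving the system yields a = 2, b = 6, c = 6, d = -4.
So P(t) = 2t^3 + 6t^2 + 6t - 4.
Check: P(6) = 680. ✓

P(t) = 2t^3 + 6t^2 + 6t - 4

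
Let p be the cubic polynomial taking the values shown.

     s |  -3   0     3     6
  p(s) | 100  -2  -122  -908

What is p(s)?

p(s) = -4s^3 - s^2 - s - 2

Using the Lagrange interpolation formula with nodes -3, 0, 3, 6:
  L_0(s) = s(s - 3)(s - 6) / -162
  L_1(s) = (s + 3)(s - 3)(s - 6) / 54
  L_2(s) = (s + 3)s(s - 6) / -54
  L_3(s) = (s + 3)s(s - 3) / 162
Then p(s) = 100·L_0(s) - 2·L_1(s) - 122·L_2(s) - 908·L_3(s).
Expanding and collecting terms gives p(s) = -4s^3 - s^2 - s - 2.
Check: p(0) = -2. ✓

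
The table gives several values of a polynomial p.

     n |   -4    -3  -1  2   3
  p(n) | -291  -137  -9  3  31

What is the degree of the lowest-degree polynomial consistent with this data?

3

Divided differences on the nodes -4, -3, -1, 2, 3:
  order 0: -291  -137  -9  3  31
  order 1: 154  64  4  28
  order 2: -30  -12  6
  order 3: 3  3
  order 4: 0
The order-3 divided differences are all 3 (nonzero) and every higher order vanishes, so the data lies on a polynomial of degree exactly 3.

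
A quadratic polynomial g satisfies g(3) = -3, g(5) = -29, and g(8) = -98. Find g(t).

g(t) = -2t^2 + 3t + 6

Write g(t) = at^2 + bt + c. Substituting each data point gives a linear system:
  9a + 3b + c = -3
  25a + 5b + c = -29
  64a + 8b + c = -98
Solving the system yields a = -2, b = 3, c = 6.
So g(t) = -2t² + 3t + 6.
Check: g(3) = -3. ✓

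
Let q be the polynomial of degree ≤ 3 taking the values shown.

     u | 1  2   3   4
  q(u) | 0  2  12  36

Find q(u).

q(u) = u^3 - 2u^2 + u

Write q(u) = au^3 + bu^2 + cu + d. Substituting each data point gives a linear system:
  a + b + c + d = 0
  8a + 4b + 2c + d = 2
  27a + 9b + 3c + d = 12
  64a + 16b + 4c + d = 36
Solving the system yields a = 1, b = -2, c = 1, d = 0.
So q(u) = u³ - 2u² + u.
Check: q(2) = 2. ✓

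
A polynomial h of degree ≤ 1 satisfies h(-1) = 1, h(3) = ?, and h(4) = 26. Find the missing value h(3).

The 2 known points determine the degree-1 polynomial uniquely.
Write h(x) = ax + b. Substituting each data point gives a linear system:
  -a + b = 1
  4a + b = 26
Solving the system yields a = 5, b = 6.
So h(x) = 5x + 6.
Then h(3) = 21.

21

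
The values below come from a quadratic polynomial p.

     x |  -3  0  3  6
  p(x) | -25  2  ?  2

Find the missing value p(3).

11

On equispaced nodes a degree-2 polynomial has vanishing third forward difference, so
  - p(-3) + 3·p(0) - 3·p(3) + p(6) = 0.
Substituting the known values and solving for p(3):
  -3·p(3) = -33
  p(3) = 11.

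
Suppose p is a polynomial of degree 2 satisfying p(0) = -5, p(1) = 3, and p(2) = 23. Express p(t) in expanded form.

Write p(t) = at^2 + bt + c. Substituting each data point gives a linear system:
  c = -5
  a + b + c = 3
  4a + 2b + c = 23
Solving the system yields a = 6, b = 2, c = -5.
So p(t) = 6t^2 + 2t - 5.
Check: p(2) = 23. ✓

p(t) = 6t^2 + 2t - 5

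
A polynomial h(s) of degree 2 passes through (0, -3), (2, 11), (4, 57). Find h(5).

92

Using the Lagrange interpolation formula with nodes 0, 2, 4:
  L_0(s) = (s - 2)(s - 4) / 8
  L_1(s) = s(s - 4) / -4
  L_2(s) = s(s - 2) / 8
Then h(s) = -3·L_0(s) + 11·L_1(s) + 57·L_2(s).
Expanding and collecting terms gives h(s) = 4s^2 - s - 3.
Evaluating at s = 5: h(5) = 92.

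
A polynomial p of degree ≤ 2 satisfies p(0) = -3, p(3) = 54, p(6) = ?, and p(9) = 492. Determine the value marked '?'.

219

On equispaced nodes a degree-2 polynomial has vanishing third forward difference, so
  - p(0) + 3·p(3) - 3·p(6) + p(9) = 0.
Substituting the known values and solving for p(6):
  -3·p(6) = -657
  p(6) = 219.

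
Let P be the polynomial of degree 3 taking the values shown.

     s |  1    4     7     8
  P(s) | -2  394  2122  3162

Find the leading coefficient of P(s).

Write P(s) = as^3 + bs^2 + cs + d. Substituting each data point gives a linear system:
  a + b + c + d = -2
  64a + 16b + 4c + d = 394
  343a + 49b + 7c + d = 2122
  512a + 64b + 8c + d = 3162
Solving the system yields a = 6, b = 2, c = -4, d = -6.
So P(s) = 6s³ + 2s² - 4s - 6.
The leading coefficient is 6.

6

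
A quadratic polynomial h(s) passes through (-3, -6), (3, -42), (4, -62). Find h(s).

h(s) = -2s^2 - 6s - 6

Write h(s) = as^2 + bs + c. Substituting each data point gives a linear system:
  9a - 3b + c = -6
  9a + 3b + c = -42
  16a + 4b + c = -62
Solving the system yields a = -2, b = -6, c = -6.
So h(s) = -2s^2 - 6s - 6.
Check: h(4) = -62. ✓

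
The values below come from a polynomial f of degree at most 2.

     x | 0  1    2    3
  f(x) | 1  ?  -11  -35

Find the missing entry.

The 3 known points determine the degree-2 polynomial uniquely.
Write f(x) = ax^2 + bx + c. Substituting each data point gives a linear system:
  c = 1
  4a + 2b + c = -11
  9a + 3b + c = -35
Solving the system yields a = -6, b = 6, c = 1.
So f(x) = -6x^2 + 6x + 1.
Then f(1) = 1.

1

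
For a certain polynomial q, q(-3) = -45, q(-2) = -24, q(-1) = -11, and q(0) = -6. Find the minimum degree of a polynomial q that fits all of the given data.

Forward differences of the values at n = -3, -2, -1, 0:
  q  : -45  -24  -11  -6
  Δ  : 21  13  5
  Δ^2: -8  -8
  Δ^3: 0
The second differences are constant (-8) and nonzero, while all higher differences vanish, so the minimal degree is 2.

2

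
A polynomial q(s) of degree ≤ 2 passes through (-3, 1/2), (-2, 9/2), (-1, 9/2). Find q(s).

Write q(s) = as^2 + bs + c. Substituting each data point gives a linear system:
  9a - 3b + c = 1/2
  4a - 2b + c = 9/2
  a - b + c = 9/2
Solving the system yields a = -2, b = -6, c = 1/2.
So q(s) = -2s^2 - 6s + 1/2.
Check: q(-2) = 9/2. ✓

q(s) = -2s^2 - 6s + 1/2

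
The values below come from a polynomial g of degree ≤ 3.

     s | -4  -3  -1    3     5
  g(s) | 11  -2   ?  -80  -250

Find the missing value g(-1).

-4

The 4 known points determine the degree-3 polynomial uniquely.
Write g(s) = as^3 + bs^2 + cs + d. Substituting each data point gives a linear system:
  -64a + 16b - 4c + d = 11
  -27a + 9b - 3c + d = -2
  27a + 9b + 3c + d = -80
  125a + 25b + 5c + d = -250
Solving the system yields a = -1, b = -4, c = -4, d = -5.
So g(s) = -s^3 - 4s^2 - 4s - 5.
Then g(-1) = -4.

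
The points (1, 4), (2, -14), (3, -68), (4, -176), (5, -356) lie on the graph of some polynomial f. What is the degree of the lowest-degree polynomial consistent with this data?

Forward differences of the values at x = 1, 2, 3, 4, 5:
  f  : 4  -14  -68  -176  -356
  Δ  : -18  -54  -108  -180
  Δ^2: -36  -54  -72
  Δ^3: -18  -18
  Δ^4: 0
The third differences are constant (-18) and nonzero, while all higher differences vanish, so the minimal degree is 3.

3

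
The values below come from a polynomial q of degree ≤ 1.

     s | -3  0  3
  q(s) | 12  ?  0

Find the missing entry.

6

On equispaced nodes a degree-1 polynomial has vanishing second forward difference, so
  q(-3) - 2·q(0) + q(3) = 0.
Substituting the known values and solving for q(0):
  -2·q(0) = -12
  q(0) = 6.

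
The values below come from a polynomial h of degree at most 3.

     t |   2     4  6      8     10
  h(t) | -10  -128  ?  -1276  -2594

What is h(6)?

-502

On equispaced nodes a degree-3 polynomial has vanishing fourth forward difference, so
  h(2) - 4·h(4) + 6·h(6) - 4·h(8) + h(10) = 0.
Substituting the known values and solving for h(6):
  6·h(6) = -3012
  h(6) = -502.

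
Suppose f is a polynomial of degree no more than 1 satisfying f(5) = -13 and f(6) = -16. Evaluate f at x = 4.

-10

Write f(x) = ax + b. Substituting each data point gives a linear system:
  5a + b = -13
  6a + b = -16
Solving the system yields a = -3, b = 2.
So f(x) = -3x + 2.
Then f(4) = -10.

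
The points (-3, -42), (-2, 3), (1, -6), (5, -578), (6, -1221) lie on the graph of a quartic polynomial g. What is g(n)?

g(n) = -n^4 + 3n^2 - 5n - 3

Write g(n) = an^4 + bn^3 + cn^2 + dn + e. Substituting each data point gives a linear system:
  81a - 27b + 9c - 3d + e = -42
  16a - 8b + 4c - 2d + e = 3
  a + b + c + d + e = -6
  625a + 125b + 25c + 5d + e = -578
  1296a + 216b + 36c + 6d + e = -1221
Solving the system yields a = -1, b = 0, c = 3, d = -5, e = -3.
So g(n) = -n^4 + 3n^2 - 5n - 3.
Check: g(-2) = 3. ✓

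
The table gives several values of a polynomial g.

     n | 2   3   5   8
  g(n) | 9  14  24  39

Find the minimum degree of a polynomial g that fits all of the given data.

1

Divided differences on the nodes 2, 3, 5, 8:
  order 0: 9  14  24  39
  order 1: 5  5  5
  order 2: 0  0
  order 3: 0
The order-1 divided differences are all 5 (nonzero) and every higher order vanishes, so the data lies on a polynomial of degree exactly 1.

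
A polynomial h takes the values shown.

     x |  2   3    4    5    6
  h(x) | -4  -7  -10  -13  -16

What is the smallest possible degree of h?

Forward differences of the values at x = 2, 3, 4, 5, 6:
  h  : -4  -7  -10  -13  -16
  Δ  : -3  -3  -3  -3
  Δ^2: 0  0  0
  Δ^3: 0  0
  Δ^4: 0
The first differences are constant (-3) and nonzero, while all higher differences vanish, so the minimal degree is 1.

1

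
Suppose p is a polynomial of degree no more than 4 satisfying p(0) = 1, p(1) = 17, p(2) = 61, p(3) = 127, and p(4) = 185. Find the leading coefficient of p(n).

Write p(n) = an^4 + bn^3 + cn^2 + dn + e. Substituting each data point gives a linear system:
  e = 1
  a + b + c + d + e = 17
  16a + 8b + 4c + 2d + e = 61
  81a + 27b + 9c + 3d + e = 127
  256a + 64b + 16c + 4d + e = 185
Solving the system yields a = -1, b = 5, c = 6, d = 6, e = 1.
So p(n) = -n⁴ + 5n³ + 6n² + 6n + 1.
The leading coefficient is -1.

-1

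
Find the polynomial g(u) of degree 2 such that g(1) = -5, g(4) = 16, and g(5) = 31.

Using the Lagrange interpolation formula with nodes 1, 4, 5:
  L_0(u) = (u - 4)(u - 5) / 12
  L_1(u) = (u - 1)(u - 5) / -3
  L_2(u) = (u - 1)(u - 4) / 4
Then g(u) = -5·L_0(u) + 16·L_1(u) + 31·L_2(u).
Expanding and collecting terms gives g(u) = 2u² - 3u - 4.
Check: g(5) = 31. ✓

g(u) = 2u^2 - 3u - 4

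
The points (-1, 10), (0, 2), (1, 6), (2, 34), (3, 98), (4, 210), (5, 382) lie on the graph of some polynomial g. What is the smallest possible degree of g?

3

Forward differences of the values at n = -1, 0, 1, 2, 3, 4, 5:
  g  : 10  2  6  34  98  210  382
  Δ  : -8  4  28  64  112  172
  Δ^2: 12  24  36  48  60
  Δ^3: 12  12  12  12
  Δ^4: 0  0  0
  Δ^5: 0  0
  Δ^6: 0
The third differences are constant (12) and nonzero, while all higher differences vanish, so the minimal degree is 3.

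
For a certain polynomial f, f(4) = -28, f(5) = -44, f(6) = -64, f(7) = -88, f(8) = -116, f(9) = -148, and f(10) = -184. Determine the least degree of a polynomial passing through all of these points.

2

Forward differences of the values at u = 4, 5, 6, 7, 8, 9, 10:
  f  : -28  -44  -64  -88  -116  -148  -184
  Δ  : -16  -20  -24  -28  -32  -36
  Δ^2: -4  -4  -4  -4  -4
  Δ^3: 0  0  0  0
  Δ^4: 0  0  0
  Δ^5: 0  0
  Δ^6: 0
The second differences are constant (-4) and nonzero, while all higher differences vanish, so the minimal degree is 2.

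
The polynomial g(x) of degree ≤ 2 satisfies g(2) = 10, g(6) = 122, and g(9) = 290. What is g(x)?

g(x) = 4x^2 - 4x + 2

Write g(x) = ax^2 + bx + c. Substituting each data point gives a linear system:
  4a + 2b + c = 10
  36a + 6b + c = 122
  81a + 9b + c = 290
Solving the system yields a = 4, b = -4, c = 2.
So g(x) = 4x² - 4x + 2.
Check: g(9) = 290. ✓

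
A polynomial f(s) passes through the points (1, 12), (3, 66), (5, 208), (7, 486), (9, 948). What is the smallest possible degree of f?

3

Forward differences of the values at s = 1, 3, 5, 7, 9:
  f  : 12  66  208  486  948
  Δ  : 54  142  278  462
  Δ^2: 88  136  184
  Δ^3: 48  48
  Δ^4: 0
The third differences are constant (48) and nonzero, while all higher differences vanish, so the minimal degree is 3.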